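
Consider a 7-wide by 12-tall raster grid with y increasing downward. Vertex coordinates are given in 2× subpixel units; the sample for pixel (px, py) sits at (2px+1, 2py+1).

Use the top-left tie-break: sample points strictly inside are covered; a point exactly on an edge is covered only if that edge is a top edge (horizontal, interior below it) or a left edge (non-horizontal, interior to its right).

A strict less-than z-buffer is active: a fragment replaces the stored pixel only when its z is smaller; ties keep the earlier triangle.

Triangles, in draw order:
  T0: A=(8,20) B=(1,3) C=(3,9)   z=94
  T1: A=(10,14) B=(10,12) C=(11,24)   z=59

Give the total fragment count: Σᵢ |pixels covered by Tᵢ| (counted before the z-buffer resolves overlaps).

T0:
  2·area = 8  (B↔C swapped to make it positive)
  edge (8, 20)→(3, 9): d=(-5,-11) top-left  bias=+0
  edge (3, 9)→(1, 3): d=(-2,-6) top-left  bias=+0
  edge (1, 3)→(8, 20): d=(7,17) right/bottom  bias=-1
    (0,1)@(1, 3): e=[8,0,0] → ·  [on edge]
    (1,4)@(3, 9): e=[0,0,8] → #  [on edge]
    (2,4)@(5, 9): e=[22,12,-26] → ·
    (1,5)@(3, 11): e=[-10,-4,22] → ·
    (2,6)@(5, 13): e=[2,4,2] → #
    (3,6)@(7, 13): e=[24,16,-32] → ·
    (2,7)@(5, 15): e=[-8,0,16] → ·  [on edge]
    (3,10)@(7, 21): e=[-16,0,24] → ·  [on edge]
  covered (2 px):
    · · · · · · ·
    · · · · · · ·
    · · · · · · ·
    · · · · · · ·
    · # · · · · ·
    · · · · · · ·
    · · # · · · ·
    · · · · · · ·
    · · · · · · ·
    · · · · · · ·
    · · · · · · ·
    · · · · · · ·
T1:
  2·area = 2
  edge (10, 14)→(10, 12): d=(0,-2) top-left  bias=+0
  edge (10, 12)→(11, 24): d=(1,12) right/bottom  bias=-1
  edge (11, 24)→(10, 14): d=(-1,-10) top-left  bias=+0
  covered (0 px):
    · · · · · · ·
    · · · · · · ·
    · · · · · · ·
    · · · · · · ·
    · · · · · · ·
    · · · · · · ·
    · · · · · · ·
    · · · · · · ·
    · · · · · · ·
    · · · · · · ·
    · · · · · · ·
    · · · · · · ·

Answer: 2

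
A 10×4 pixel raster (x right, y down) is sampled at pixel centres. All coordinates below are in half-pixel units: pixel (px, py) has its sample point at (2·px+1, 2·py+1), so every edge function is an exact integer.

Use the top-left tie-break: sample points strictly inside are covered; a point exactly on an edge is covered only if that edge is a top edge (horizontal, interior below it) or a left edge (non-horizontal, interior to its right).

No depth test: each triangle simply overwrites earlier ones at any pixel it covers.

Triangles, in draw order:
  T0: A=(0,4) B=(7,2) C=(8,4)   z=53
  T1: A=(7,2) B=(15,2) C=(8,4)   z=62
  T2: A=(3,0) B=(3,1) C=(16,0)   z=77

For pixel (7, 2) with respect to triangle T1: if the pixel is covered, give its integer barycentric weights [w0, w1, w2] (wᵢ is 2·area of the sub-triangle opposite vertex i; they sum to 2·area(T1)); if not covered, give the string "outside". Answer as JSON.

T0:
  2·area = 16
  edge (0, 4)→(7, 2): d=(7,-2) top-left  bias=+0
  edge (7, 2)→(8, 4): d=(1,2) right/bottom  bias=-1
  edge (8, 4)→(0, 4): d=(-8,0) right/bottom  bias=-1
    (2,1)@(5, 3): e=[3,5,8] → █
    (3,1)@(7, 3): e=[7,1,8] → █
    (4,1)@(9, 3): e=[11,-3,8] → ·
    (2,2)@(5, 5): e=[17,7,-8] → ·
    (3,2)@(7, 5): e=[21,3,-8] → ·
  covered (2 px):
    · · · · · · · · · ·
    · · █ █ · · · · · ·
    · · · · · · · · · ·
    · · · · · · · · · ·
T1:
  2·area = 16
  edge (7, 2)→(15, 2): d=(8,0) top-left  bias=+0
  edge (15, 2)→(8, 4): d=(-7,2) right/bottom  bias=-1
  edge (8, 4)→(7, 2): d=(-1,-2) top-left  bias=+0
    (4,1)@(9, 3): e=[8,5,3] → █
    (5,1)@(11, 3): e=[8,1,7] → █
    (6,1)@(13, 3): e=[8,-3,11] → ·
    (4,2)@(9, 5): e=[24,-9,1] → ·
    (5,2)@(11, 5): e=[24,-13,5] → ·
  covered (2 px):
    · · · · · · · · · ·
    · · · · █ █ · · · ·
    · · · · · · · · · ·
    · · · · · · · · · ·
T2:
  2·area = 13  (B↔C swapped to make it positive)
  edge (3, 0)→(16, 0): d=(13,0) top-left  bias=+0
  edge (16, 0)→(3, 1): d=(-13,1) right/bottom  bias=-1
  edge (3, 1)→(3, 0): d=(0,-1) top-left  bias=+0
    (1,0)@(3, 1): e=[13,0,0] → ·  [on edge]
    (1,1)@(3, 3): e=[39,-26,0] → ·  [on edge]
    (1,2)@(3, 5): e=[65,-52,0] → ·  [on edge]
    (1,3)@(3, 7): e=[91,-78,0] → ·  [on edge]
  covered (0 px):
    · · · · · · · · · ·
    · · · · · · · · · ·
    · · · · · · · · · ·
    · · · · · · · · · ·

Result: "outside"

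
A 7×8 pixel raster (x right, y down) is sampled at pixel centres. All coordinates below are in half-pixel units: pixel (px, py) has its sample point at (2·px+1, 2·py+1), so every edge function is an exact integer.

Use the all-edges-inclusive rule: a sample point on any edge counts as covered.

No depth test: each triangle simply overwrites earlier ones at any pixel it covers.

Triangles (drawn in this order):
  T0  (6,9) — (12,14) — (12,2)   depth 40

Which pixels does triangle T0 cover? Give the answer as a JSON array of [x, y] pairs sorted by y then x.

T0:
  2·area = 72  (B↔C swapped to make it positive)
  edge (6, 9)→(12, 2): d=(6,-7) inclusive
  edge (12, 2)→(12, 14): d=(0,12) inclusive
  edge (12, 14)→(6, 9): d=(-6,-5) inclusive
    (5,2)@(11, 5): e=[11,12,49] → X
    (6,2)@(13, 5): e=[25,-12,59] → .
    (4,3)@(9, 7): e=[9,36,27] → X
    (6,3)@(13, 7): e=[37,-12,47] → .
    (3,4)@(7, 9): e=[7,60,5] → X
    (6,4)@(13, 9): e=[49,-12,35] → .
    (3,5)@(7, 11): e=[19,60,-7] → .
    (4,5)@(9, 11): e=[33,36,3] → X
    (6,5)@(13, 11): e=[61,-12,23] → .
    (4,6)@(9, 13): e=[45,36,-9] → .
    (5,6)@(11, 13): e=[59,12,1] → X
    (6,6)@(13, 13): e=[73,-12,11] → .
  covered (9 px):
    . . . . . . .
    . . . . . . .
    . . . . . X .
    . . . . X X .
    . . . X X X .
    . . . . X X .
    . . . . . X .
    . . . . . . .

Final: [[5,2],[4,3],[5,3],[3,4],[4,4],[5,4],[4,5],[5,5],[5,6]]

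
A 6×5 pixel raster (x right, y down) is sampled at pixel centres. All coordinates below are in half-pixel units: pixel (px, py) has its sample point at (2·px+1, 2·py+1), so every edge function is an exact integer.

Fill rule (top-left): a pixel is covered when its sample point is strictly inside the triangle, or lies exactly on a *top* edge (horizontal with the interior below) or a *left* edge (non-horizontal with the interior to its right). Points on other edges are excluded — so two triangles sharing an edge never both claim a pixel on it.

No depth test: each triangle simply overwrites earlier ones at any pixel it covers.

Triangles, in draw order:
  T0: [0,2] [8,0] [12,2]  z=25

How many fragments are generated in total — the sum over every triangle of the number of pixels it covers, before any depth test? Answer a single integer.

T0:
  2·area = 24
  edge (0, 2)→(8, 0): d=(8,-2) top-left  bias=+0
  edge (8, 0)→(12, 2): d=(4,2) right/bottom  bias=-1
  edge (12, 2)→(0, 2): d=(-12,0) right/bottom  bias=-1
    (2,0)@(5, 1): e=[2,10,12] → #
    (3,0)@(7, 1): e=[6,6,12] → #
    (4,0)@(9, 1): e=[10,2,12] → #
    (5,0)@(11, 1): e=[14,-2,12] → ·
    (2,1)@(5, 3): e=[18,18,-12] → ·
    (3,1)@(7, 3): e=[22,14,-12] → ·
    (4,1)@(9, 3): e=[26,10,-12] → ·
  covered (3 px):
    · · # # # ·
    · · · · · ·
    · · · · · ·
    · · · · · ·
    · · · · · ·

Answer: 3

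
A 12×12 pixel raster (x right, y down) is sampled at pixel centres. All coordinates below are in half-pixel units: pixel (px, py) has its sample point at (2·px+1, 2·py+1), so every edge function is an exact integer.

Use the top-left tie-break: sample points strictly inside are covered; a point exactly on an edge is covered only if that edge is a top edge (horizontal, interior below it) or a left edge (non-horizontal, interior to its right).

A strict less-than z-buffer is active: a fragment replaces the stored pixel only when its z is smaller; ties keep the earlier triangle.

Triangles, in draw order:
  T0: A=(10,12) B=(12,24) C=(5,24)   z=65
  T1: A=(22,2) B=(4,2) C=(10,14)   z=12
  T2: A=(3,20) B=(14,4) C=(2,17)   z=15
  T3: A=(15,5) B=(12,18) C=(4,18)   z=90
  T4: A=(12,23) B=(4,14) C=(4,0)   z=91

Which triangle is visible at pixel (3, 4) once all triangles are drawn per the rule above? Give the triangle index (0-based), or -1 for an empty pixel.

T0:
  2·area = 84
  edge (10, 12)→(12, 24): d=(2,12) right/bottom  bias=-1
  edge (12, 24)→(5, 24): d=(-7,0) right/bottom  bias=-1
  edge (5, 24)→(10, 12): d=(5,-12) top-left  bias=+0
    (4,7)@(9, 15): e=[18,63,3] → #
    (5,7)@(11, 15): e=[-6,63,27] → ·
    (4,8)@(9, 17): e=[22,49,13] → #
    (5,8)@(11, 17): e=[-2,49,37] → ·
    (4,9)@(9, 19): e=[26,35,23] → #
    (5,9)@(11, 19): e=[2,35,47] → #
    (6,9)@(13, 19): e=[-22,35,71] → ·
    (3,10)@(7, 21): e=[54,21,9] → #
    (6,10)@(13, 21): e=[-18,21,81] → ·
    (3,11)@(7, 23): e=[58,7,19] → #
    (6,11)@(13, 23): e=[-14,7,91] → ·
  covered (10 px):
    · · · · · · · · · · · ·
    · · · · · · · · · · · ·
    · · · · · · · · · · · ·
    · · · · · · · · · · · ·
    · · · · · · · · · · · ·
    · · · · · · · · · · · ·
    · · · · · · · · · · · ·
    · · · · # · · · · · · ·
    · · · · # · · · · · · ·
    · · · · # # · · · · · ·
    · · · # # # · · · · · ·
    · · · # # # · · · · · ·
T1:
  2·area = 216  (B↔C swapped to make it positive)
  edge (22, 2)→(10, 14): d=(-12,12) right/bottom  bias=-1
  edge (10, 14)→(4, 2): d=(-6,-12) top-left  bias=+0
  edge (4, 2)→(22, 2): d=(18,0) top-left  bias=+0
    (11,0)@(23, 1): e=[0,234,-18] → ·  [on edge]
    (2,1)@(5, 3): e=[192,6,18] → #
    (3,1)@(7, 3): e=[168,30,18] → #
    (4,1)@(9, 3): e=[144,54,18] → #
    (5,1)@(11, 3): e=[120,78,18] → #
    (6,1)@(13, 3): e=[96,102,18] → #
    (7,1)@(15, 3): e=[72,126,18] → #
    (8,1)@(17, 3): e=[48,150,18] → #
    (9,1)@(19, 3): e=[24,174,18] → #
    (10,1)@(21, 3): e=[0,198,18] → ·  [on edge]
    (2,2)@(5, 5): e=[168,-6,54] → ·
    (3,2)@(7, 5): e=[144,18,54] → #
    (9,2)@(19, 5): e=[0,162,54] → ·  [on edge]
    (8,3)@(17, 7): e=[0,126,90] → ·  [on edge]
    (7,4)@(15, 9): e=[0,90,126] → ·  [on edge]
    (6,5)@(13, 11): e=[0,54,162] → ·  [on edge]
    (5,6)@(11, 13): e=[0,18,198] → ·  [on edge]
    (4,7)@(9, 15): e=[0,-18,234] → ·  [on edge]
    (3,8)@(7, 17): e=[0,-54,270] → ·  [on edge]
    (2,9)@(5, 19): e=[0,-90,306] → ·  [on edge]
    (1,10)@(3, 21): e=[0,-126,342] → ·  [on edge]
    (0,11)@(1, 23): e=[0,-162,378] → ·  [on edge]
  covered (24 px):
    · · · · · · · · · · · ·
    · · # # # # # # # # · ·
    · · · # # # # # # · · ·
    · · · # # # # # · · · ·
    · · · · # # # · · · · ·
    · · · · # # · · · · · ·
    · · · · · · · · · · · ·
    · · · · · · · · · · · ·
    · · · · · · · · · · · ·
    · · · · · · · · · · · ·
    · · · · · · · · · · · ·
    · · · · · · · · · · · ·
T2:
  2·area = 49  (B↔C swapped to make it positive)
  edge (3, 20)→(2, 17): d=(-1,-3) top-left  bias=+0
  edge (2, 17)→(14, 4): d=(12,-13) top-left  bias=+0
  edge (14, 4)→(3, 20): d=(-11,16) right/bottom  bias=-1
    (4,5)@(9, 11): e=[27,19,3] → #
    (5,5)@(11, 11): e=[33,45,-29] → ·
    (3,6)@(7, 13): e=[19,17,13] → #
    (4,6)@(9, 13): e=[25,43,-19] → ·
    (2,7)@(5, 15): e=[11,15,23] → #
    (3,7)@(7, 15): e=[17,41,-9] → ·
    (1,8)@(3, 17): e=[3,13,33] → #
    (3,8)@(7, 17): e=[15,65,-31] → ·
    (1,9)@(3, 19): e=[1,37,11] → #
    (2,9)@(5, 19): e=[7,63,-21] → ·
    (1,10)@(3, 21): e=[-1,61,-11] → ·
  covered (6 px):
    · · · · · · · · · · · ·
    · · · · · · · · · · · ·
    · · · · · · · · · · · ·
    · · · · · · · · · · · ·
    · · · · · · · · · · · ·
    · · · · # · · · · · · ·
    · · · # · · · · · · · ·
    · · # · · · · · · · · ·
    · # # · · · · · · · · ·
    · # · · · · · · · · · ·
    · · · · · · · · · · · ·
    · · · · · · · · · · · ·
T3:
  2·area = 104
  edge (15, 5)→(12, 18): d=(-3,13) right/bottom  bias=-1
  edge (12, 18)→(4, 18): d=(-8,0) right/bottom  bias=-1
  edge (4, 18)→(15, 5): d=(11,-13) top-left  bias=+0
    (7,2)@(15, 5): e=[0,104,0] → ·  [on edge]
    (6,4)@(13, 9): e=[14,72,18] → #
    (7,4)@(15, 9): e=[-12,72,44] → ·
    (5,5)@(11, 11): e=[34,56,14] → #
    (7,5)@(15, 11): e=[-18,56,66] → ·
    (4,6)@(9, 13): e=[54,40,10] → #
    (7,6)@(15, 13): e=[-24,40,88] → ·
    (3,7)@(7, 15): e=[74,24,6] → #
    (6,7)@(13, 15): e=[-4,24,84] → ·
    (2,8)@(5, 17): e=[94,8,2] → #
    (6,8)@(13, 17): e=[-10,8,106] → ·
    (2,9)@(5, 19): e=[88,-8,24] → ·
  covered (13 px):
    · · · · · · · · · · · ·
    · · · · · · · · · · · ·
    · · · · · · · · · · · ·
    · · · · · · · · · · · ·
    · · · · · · # · · · · ·
    · · · · · # # · · · · ·
    · · · · # # # · · · · ·
    · · · # # # · · · · · ·
    · · # # # # · · · · · ·
    · · · · · · · · · · · ·
    · · · · · · · · · · · ·
    · · · · · · · · · · · ·
T4:
  2·area = 112
  edge (12, 23)→(4, 14): d=(-8,-9) top-left  bias=+0
  edge (4, 14)→(4, 0): d=(0,-14) top-left  bias=+0
  edge (4, 0)→(12, 23): d=(8,23) right/bottom  bias=-1
    (2,1)@(5, 3): e=[97,14,1] → #
    (3,1)@(7, 3): e=[115,42,-45] → ·
    (2,2)@(5, 5): e=[81,14,17] → #
    (3,2)@(7, 5): e=[99,42,-29] → ·
    (2,3)@(5, 7): e=[65,14,33] → #
    (3,3)@(7, 7): e=[83,42,-13] → ·
    (2,4)@(5, 9): e=[49,14,49] → #
    (3,4)@(7, 9): e=[67,42,3] → #
    (4,4)@(9, 9): e=[85,70,-43] → ·
    (2,5)@(5, 11): e=[33,14,65] → #
    (4,5)@(9, 11): e=[69,70,-27] → ·
    (2,6)@(5, 13): e=[17,14,81] → #
  covered (16 px):
    · · · · · · · · · · · ·
    · · # · · · · · · · · ·
    · · # · · · · · · · · ·
    · · # · · · · · · · · ·
    · · # # · · · · · · · ·
    · · # # · · · · · · · ·
    · · # # · · · · · · · ·
    · · # # # · · · · · · ·
    · · · # # · · · · · · ·
    · · · · # · · · · · · ·
    · · · · · # · · · · · ·
    · · · · · · · · · · · ·

Z-buffer (winner per pixel, '.' = empty):
  . . . . . . . . . . . .
  . . 1 1 1 1 1 1 1 1 . .
  . . 4 1 1 1 1 1 1 . . .
  . . 4 1 1 1 1 1 . . . .
  . . 4 4 1 1 1 . . . . .
  . . 4 4 1 1 3 . . . . .
  . . 4 2 3 3 3 . . . . .
  . . 2 3 0 3 . . . . . .
  . 2 2 3 0 3 . . . . . .
  . 2 . . 0 0 . . . . . .
  . . . 0 0 0 . . . . . .
  . . . 0 0 0 . . . . . .

Result: 4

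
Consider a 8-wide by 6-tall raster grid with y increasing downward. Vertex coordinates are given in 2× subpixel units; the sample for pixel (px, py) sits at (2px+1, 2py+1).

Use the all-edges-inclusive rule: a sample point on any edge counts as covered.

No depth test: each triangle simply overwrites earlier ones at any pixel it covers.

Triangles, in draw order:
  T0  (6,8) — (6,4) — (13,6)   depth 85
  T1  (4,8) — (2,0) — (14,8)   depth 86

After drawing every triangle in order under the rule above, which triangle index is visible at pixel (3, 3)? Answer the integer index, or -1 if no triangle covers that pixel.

T0:
  2·area = 28
  edge (6, 8)→(6, 4): d=(0,-4) inclusive
  edge (6, 4)→(13, 6): d=(7,2) inclusive
  edge (13, 6)→(6, 8): d=(-7,2) inclusive
    (3,2)@(7, 5): e=[4,5,19] → X
    (4,2)@(9, 5): e=[12,1,15] → X
    (5,2)@(11, 5): e=[20,-3,11] → .
    (3,3)@(7, 7): e=[4,19,5] → X
    (5,3)@(11, 7): e=[20,11,-3] → .
    (3,4)@(7, 9): e=[4,33,-9] → .
    (4,4)@(9, 9): e=[12,29,-13] → .
  covered (4 px):
    . . . . . . . .
    . . . . . . . .
    . . . X X . . .
    . . . X X . . .
    . . . . . . . .
    . . . . . . . .
T1:
  2·area = 80
  edge (4, 8)→(2, 0): d=(-2,-8) inclusive
  edge (2, 0)→(14, 8): d=(12,8) inclusive
  edge (14, 8)→(4, 8): d=(-10,0) inclusive
    (1,0)@(3, 1): e=[6,4,70] → X
    (2,0)@(5, 1): e=[22,-12,70] → .
    (1,1)@(3, 3): e=[2,28,50] → X
    (2,1)@(5, 3): e=[18,12,50] → X
    (3,1)@(7, 3): e=[34,-4,50] → .
    (1,2)@(3, 5): e=[-2,52,30] → .
    (2,2)@(5, 5): e=[14,36,30] → X
    (3,2)@(7, 5): e=[30,20,30] → X
    (4,2)@(9, 5): e=[46,4,30] → X
    (5,2)@(11, 5): e=[62,-12,30] → .
    (2,3)@(5, 7): e=[10,60,10] → X
    (5,3)@(11, 7): e=[58,12,10] → X
  covered (10 px):
    . X . . . . . .
    . X X . . . . .
    . . X X X . . .
    . . X X X X . .
    . . . . . . . .
    . . . . . . . .

Z-buffer (winner per pixel, '.' = empty):
  . 1 . . . . . .
  . 1 1 . . . . .
  . . 1 1 1 . . .
  . . 1 1 1 1 . .
  . . . . . . . .
  . . . . . . . .

Answer: 1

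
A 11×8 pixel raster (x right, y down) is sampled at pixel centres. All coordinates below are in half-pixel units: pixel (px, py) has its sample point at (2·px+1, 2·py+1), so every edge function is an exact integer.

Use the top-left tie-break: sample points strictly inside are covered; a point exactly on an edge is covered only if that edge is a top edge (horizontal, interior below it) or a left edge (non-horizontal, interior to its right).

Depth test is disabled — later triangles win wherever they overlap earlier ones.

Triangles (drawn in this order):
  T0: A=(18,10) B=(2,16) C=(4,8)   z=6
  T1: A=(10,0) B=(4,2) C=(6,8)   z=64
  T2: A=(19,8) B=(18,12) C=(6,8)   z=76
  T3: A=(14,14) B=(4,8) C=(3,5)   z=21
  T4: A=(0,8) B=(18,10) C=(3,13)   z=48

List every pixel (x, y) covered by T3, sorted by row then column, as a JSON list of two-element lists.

T0:
  2·area = 116
  edge (18, 10)→(2, 16): d=(-16,6) right/bottom  bias=-1
  edge (2, 16)→(4, 8): d=(2,-8) top-left  bias=+0
  edge (4, 8)→(18, 10): d=(14,2) right/bottom  bias=-1
    (2,4)@(5, 9): e=[94,10,12] → █
    (3,4)@(7, 9): e=[82,26,8] → █
    (4,4)@(9, 9): e=[70,42,4] → █
    (5,4)@(11, 9): e=[58,58,0] → ·  [on edge]
    (2,5)@(5, 11): e=[62,14,40] → █
    (5,5)@(11, 11): e=[26,62,28] → █
    (6,5)@(13, 11): e=[14,78,24] → █
    (7,5)@(15, 11): e=[2,94,20] → █
    (8,5)@(17, 11): e=[-10,110,16] → ·
    (1,6)@(3, 13): e=[42,2,72] → █
    (5,6)@(11, 13): e=[-6,66,56] → ·
    (6,6)@(13, 13): e=[-18,82,52] → ·
  covered (14 px):
    · · · · · · · · · · ·
    · · · · · · · · · · ·
    · · · · · · · · · · ·
    · · · · · · · · · · ·
    · · █ █ █ · · · · · ·
    · · █ █ █ █ █ █ · · ·
    · █ █ █ █ · · · · · ·
    · █ · · · · · · · · ·
T1:
  2·area = 40  (B↔C swapped to make it positive)
  edge (10, 0)→(6, 8): d=(-4,8) right/bottom  bias=-1
  edge (6, 8)→(4, 2): d=(-2,-6) top-left  bias=+0
  edge (4, 2)→(10, 0): d=(6,-2) top-left  bias=+0
    (3,0)@(7, 1): e=[20,20,0] → █  [on edge]
    (4,0)@(9, 1): e=[4,32,4] → █
    (5,0)@(11, 1): e=[-12,44,8] → ·
    (0,1)@(1, 3): e=[60,-20,0] → ·  [on edge]
    (2,1)@(5, 3): e=[28,4,8] → █
    (4,1)@(9, 3): e=[-4,28,16] → ·
    (2,2)@(5, 5): e=[20,0,20] → █  [on edge]
    (4,2)@(9, 5): e=[-12,24,28] → ·
    (2,3)@(5, 7): e=[12,-4,32] → ·
    (3,3)@(7, 7): e=[-4,8,36] → ·
    (3,5)@(7, 11): e=[-20,0,60] → ·  [on edge]
  covered (6 px):
    · · · █ █ · · · · · ·
    · · █ █ · · · · · · ·
    · · █ █ · · · · · · ·
    · · · · · · · · · · ·
    · · · · · · · · · · ·
    · · · · · · · · · · ·
    · · · · · · · · · · ·
    · · · · · · · · · · ·
T2:
  2·area = 52
  edge (19, 8)→(18, 12): d=(-1,4) right/bottom  bias=-1
  edge (18, 12)→(6, 8): d=(-12,-4) top-left  bias=+0
  edge (6, 8)→(19, 8): d=(13,0) top-left  bias=+0
    (1,3)@(3, 7): e=[65,0,-13] → ·  [on edge]
    (4,4)@(9, 9): e=[39,0,13] → █  [on edge]
    (5,4)@(11, 9): e=[31,8,13] → █
    (6,4)@(13, 9): e=[23,16,13] → █
    (7,4)@(15, 9): e=[15,24,13] → █
    (8,4)@(17, 9): e=[7,32,13] → █
    (9,4)@(19, 9): e=[-1,40,13] → ·
    (4,5)@(9, 11): e=[37,-24,39] → ·
    (5,5)@(11, 11): e=[29,-16,39] → ·
    (6,5)@(13, 11): e=[21,-8,39] → ·
    (7,5)@(15, 11): e=[13,0,39] → █  [on edge]
    (9,5)@(19, 11): e=[-3,16,39] → ·
    (10,6)@(21, 13): e=[-13,0,65] → ·  [on edge]
  covered (7 px):
    · · · · · · · · · · ·
    · · · · · · · · · · ·
    · · · · · · · · · · ·
    · · · · · · · · · · ·
    · · · · █ █ █ █ █ · ·
    · · · · · · · █ █ · ·
    · · · · · · · · · · ·
    · · · · · · · · · · ·
T3:
  2·area = 24
  edge (14, 14)→(4, 8): d=(-10,-6) top-left  bias=+0
  edge (4, 8)→(3, 5): d=(-1,-3) top-left  bias=+0
  edge (3, 5)→(14, 14): d=(11,9) right/bottom  bias=-1
    (1,2)@(3, 5): e=[24,0,0] → ·  [on edge]
    (2,3)@(5, 7): e=[16,4,4] → █
    (3,3)@(7, 7): e=[28,10,-14] → ·
    (2,4)@(5, 9): e=[-4,2,26] → ·
    (3,4)@(7, 9): e=[8,8,8] → █
    (4,4)@(9, 9): e=[20,14,-10] → ·
    (2,5)@(5, 11): e=[-24,0,48] → ·  [on edge]
    (3,5)@(7, 11): e=[-12,6,30] → ·
    (4,5)@(9, 11): e=[0,12,12] → █  [on edge]
    (5,5)@(11, 11): e=[12,18,-6] → ·
    (4,6)@(9, 13): e=[-20,10,34] → ·
  covered (3 px):
    · · · · · · · · · · ·
    · · · · · · · · · · ·
    · · · · · · · · · · ·
    · · █ · · · · · · · ·
    · · · █ · · · · · · ·
    · · · · █ · · · · · ·
    · · · · · · · · · · ·
    · · · · · · · · · · ·
T4:
  2·area = 84
  edge (0, 8)→(18, 10): d=(18,2) right/bottom  bias=-1
  edge (18, 10)→(3, 13): d=(-15,3) right/bottom  bias=-1
  edge (3, 13)→(0, 8): d=(-3,-5) top-left  bias=+0
    (0,4)@(1, 9): e=[16,66,2] → █
    (1,4)@(3, 9): e=[12,60,12] → █
    (2,4)@(5, 9): e=[8,54,22] → █
    (3,4)@(7, 9): e=[4,48,32] → █
    (4,4)@(9, 9): e=[0,42,42] → ·  [on edge]
    (0,5)@(1, 11): e=[52,36,-4] → ·
    (1,5)@(3, 11): e=[48,30,6] → █
    (4,5)@(9, 11): e=[36,12,36] → █
    (5,5)@(11, 11): e=[32,6,46] → █
    (6,5)@(13, 11): e=[28,0,56] → ·  [on edge]
    (1,6)@(3, 13): e=[84,0,0] → ·  [on edge]
    (2,6)@(5, 13): e=[80,-6,10] → ·
  covered (9 px):
    · · · · · · · · · · ·
    · · · · · · · · · · ·
    · · · · · · · · · · ·
    · · · · · · · · · · ·
    █ █ █ █ · · · · · · ·
    · █ █ █ █ █ · · · · ·
    · · · · · · · · · · ·
    · · · · · · · · · · ·

Final: [[2,3],[3,4],[4,5]]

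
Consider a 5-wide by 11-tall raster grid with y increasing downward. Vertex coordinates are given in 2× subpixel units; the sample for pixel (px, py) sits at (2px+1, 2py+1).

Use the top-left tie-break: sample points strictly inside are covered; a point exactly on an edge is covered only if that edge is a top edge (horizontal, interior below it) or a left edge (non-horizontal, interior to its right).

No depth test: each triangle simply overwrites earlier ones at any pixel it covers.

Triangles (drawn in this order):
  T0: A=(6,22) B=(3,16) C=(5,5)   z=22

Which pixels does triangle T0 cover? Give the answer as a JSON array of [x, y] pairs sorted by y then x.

T0:
  2·area = 45
  edge (6, 22)→(3, 16): d=(-3,-6) top-left  bias=+0
  edge (3, 16)→(5, 5): d=(2,-11) top-left  bias=+0
  edge (5, 5)→(6, 22): d=(1,17) right/bottom  bias=-1
    (2,2)@(5, 5): e=[45,0,0] → .  [on edge]
    (2,3)@(5, 7): e=[39,4,2] → X
    (3,3)@(7, 7): e=[51,26,-32] → .
    (2,4)@(5, 9): e=[33,8,4] → X
    (3,4)@(7, 9): e=[45,30,-30] → .
    (2,5)@(5, 11): e=[27,12,6] → X
    (3,5)@(7, 11): e=[39,34,-28] → .
    (2,6)@(5, 13): e=[21,16,8] → X
    (3,6)@(7, 13): e=[33,38,-26] → .
    (2,7)@(5, 15): e=[15,20,10] → X
    (3,7)@(7, 15): e=[27,42,-24] → .
    (2,8)@(5, 17): e=[9,24,12] → X
  covered (7 px):
    . . . . .
    . . . . .
    . . . . .
    . . X . .
    . . X . .
    . . X . .
    . . X . .
    . . X . .
    . . X . .
    . . X . .
    . . . . .

Final: [[2,3],[2,4],[2,5],[2,6],[2,7],[2,8],[2,9]]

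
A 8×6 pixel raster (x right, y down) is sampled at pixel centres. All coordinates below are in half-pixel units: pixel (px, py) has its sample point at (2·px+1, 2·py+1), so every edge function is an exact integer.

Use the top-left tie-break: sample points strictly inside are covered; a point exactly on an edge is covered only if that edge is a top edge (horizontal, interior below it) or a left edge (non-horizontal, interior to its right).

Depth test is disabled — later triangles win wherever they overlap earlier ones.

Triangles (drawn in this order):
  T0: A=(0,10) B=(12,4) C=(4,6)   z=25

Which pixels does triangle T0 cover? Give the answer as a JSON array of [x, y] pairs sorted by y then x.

T0:
  2·area = 24  (B↔C swapped to make it positive)
  edge (0, 10)→(4, 6): d=(4,-4) top-left  bias=+0
  edge (4, 6)→(12, 4): d=(8,-2) top-left  bias=+0
  edge (12, 4)→(0, 10): d=(-12,6) right/bottom  bias=-1
    (4,0)@(9, 1): e=[0,-30,54] → .  [on edge]
    (3,1)@(7, 3): e=[0,-18,42] → .  [on edge]
    (2,2)@(5, 5): e=[0,-6,30] → .  [on edge]
    (4,2)@(9, 5): e=[16,2,6] → X
    (5,2)@(11, 5): e=[24,6,-6] → .
    (1,3)@(3, 7): e=[0,6,18] → X  [on edge]
    (2,3)@(5, 7): e=[8,10,6] → X
    (3,3)@(7, 7): e=[16,14,-6] → .
    (4,3)@(9, 7): e=[24,18,-18] → .
    (0,4)@(1, 9): e=[0,18,6] → X  [on edge]
    (1,4)@(3, 9): e=[8,22,-6] → .
    (2,4)@(5, 9): e=[16,26,-18] → .
  covered (4 px):
    . . . . . . . .
    . . . . . . . .
    . . . . X . . .
    . X X . . . . .
    X . . . . . . .
    . . . . . . . .

Result: [[4,2],[1,3],[2,3],[0,4]]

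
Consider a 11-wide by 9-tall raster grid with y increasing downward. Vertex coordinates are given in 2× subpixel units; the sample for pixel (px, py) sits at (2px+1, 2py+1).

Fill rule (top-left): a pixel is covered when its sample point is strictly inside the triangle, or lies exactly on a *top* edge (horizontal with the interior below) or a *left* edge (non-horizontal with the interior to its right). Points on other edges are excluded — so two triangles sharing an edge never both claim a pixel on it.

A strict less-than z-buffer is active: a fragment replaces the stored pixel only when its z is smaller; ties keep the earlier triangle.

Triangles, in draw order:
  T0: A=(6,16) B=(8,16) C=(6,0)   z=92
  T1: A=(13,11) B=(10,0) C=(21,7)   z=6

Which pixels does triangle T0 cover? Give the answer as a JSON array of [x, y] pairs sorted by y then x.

T0:
  2·area = 32  (B↔C swapped to make it positive)
  edge (6, 16)→(6, 0): d=(0,-16) top-left  bias=+0
  edge (6, 0)→(8, 16): d=(2,16) right/bottom  bias=-1
  edge (8, 16)→(6, 16): d=(-2,0) right/bottom  bias=-1
    (3,4)@(7, 9): e=[16,2,14] → #
    (4,4)@(9, 9): e=[48,-30,14] → ·
    (3,5)@(7, 11): e=[16,6,10] → #
    (4,5)@(9, 11): e=[48,-26,10] → ·
    (3,6)@(7, 13): e=[16,10,6] → #
    (4,6)@(9, 13): e=[48,-22,6] → ·
    (3,7)@(7, 15): e=[16,14,2] → #
    (4,7)@(9, 15): e=[48,-18,2] → ·
    (3,8)@(7, 17): e=[16,18,-2] → ·
  covered (4 px):
    · · · · · · · · · · ·
    · · · · · · · · · · ·
    · · · · · · · · · · ·
    · · · · · · · · · · ·
    · · · # · · · · · · ·
    · · · # · · · · · · ·
    · · · # · · · · · · ·
    · · · # · · · · · · ·
    · · · · · · · · · · ·
T1:
  2·area = 100
  edge (13, 11)→(10, 0): d=(-3,-11) top-left  bias=+0
  edge (10, 0)→(21, 7): d=(11,7) right/bottom  bias=-1
  edge (21, 7)→(13, 11): d=(-8,4) right/bottom  bias=-1
    (5,0)@(11, 1): e=[8,4,88] → #
    (6,0)@(13, 1): e=[30,-10,80] → ·
    (5,1)@(11, 3): e=[2,26,72] → #
    (6,1)@(13, 3): e=[24,12,64] → #
    (7,1)@(15, 3): e=[46,-2,56] → ·
    (5,2)@(11, 5): e=[-4,48,56] → ·
    (6,2)@(13, 5): e=[18,34,48] → #
    (7,2)@(15, 5): e=[40,20,40] → #
    (8,2)@(17, 5): e=[62,6,32] → #
    (9,2)@(19, 5): e=[84,-8,24] → ·
    (6,3)@(13, 7): e=[12,56,32] → #
    (9,3)@(19, 7): e=[78,14,8] → #
    (10,3)@(21, 7): e=[100,0,0] → ·  [on edge]
    (8,4)@(17, 9): e=[50,50,0] → ·  [on edge]
    (6,5)@(13, 11): e=[0,100,0] → ·  [on edge]
    (4,6)@(9, 13): e=[-50,150,0] → ·  [on edge]
    (2,7)@(5, 15): e=[-100,200,0] → ·  [on edge]
    (0,8)@(1, 17): e=[-150,250,0] → ·  [on edge]
  covered (12 px):
    · · · · · # · · · · ·
    · · · · · # # · · · ·
    · · · · · · # # # · ·
    · · · · · · # # # # ·
    · · · · · · # # · · ·
    · · · · · · · · · · ·
    · · · · · · · · · · ·
    · · · · · · · · · · ·
    · · · · · · · · · · ·

Result: [[3,4],[3,5],[3,6],[3,7]]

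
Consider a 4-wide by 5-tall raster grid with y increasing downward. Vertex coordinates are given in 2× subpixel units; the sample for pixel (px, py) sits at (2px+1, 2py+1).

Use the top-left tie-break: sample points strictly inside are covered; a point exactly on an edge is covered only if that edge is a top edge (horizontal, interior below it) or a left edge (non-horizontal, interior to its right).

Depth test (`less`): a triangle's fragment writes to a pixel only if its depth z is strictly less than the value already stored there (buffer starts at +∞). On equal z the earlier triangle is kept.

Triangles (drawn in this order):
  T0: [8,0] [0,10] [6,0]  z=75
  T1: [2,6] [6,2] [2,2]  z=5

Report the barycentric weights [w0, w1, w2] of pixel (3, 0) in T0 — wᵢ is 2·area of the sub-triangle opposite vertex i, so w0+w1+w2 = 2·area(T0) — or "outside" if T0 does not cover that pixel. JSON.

T0:
  2·area = 20
  edge (8, 0)→(0, 10): d=(-8,10) right/bottom  bias=-1
  edge (0, 10)→(6, 0): d=(6,-10) top-left  bias=+0
  edge (6, 0)→(8, 0): d=(2,0) top-left  bias=+0
    (3,0)@(7, 1): e=[2,16,2] → █
    (2,1)@(5, 3): e=[6,8,6] → █
    (3,1)@(7, 3): e=[-14,28,6] → ·
    (1,2)@(3, 5): e=[10,0,10] → █  [on edge]
    (2,2)@(5, 5): e=[-10,20,10] → ·
    (1,3)@(3, 7): e=[-6,12,14] → ·
  covered (3 px):
    · · · █
    · · █ ·
    · █ · ·
    · · · ·
    · · · ·
T1:
  2·area = 16  (B↔C swapped to make it positive)
  edge (2, 6)→(2, 2): d=(0,-4) top-left  bias=+0
  edge (2, 2)→(6, 2): d=(4,0) top-left  bias=+0
  edge (6, 2)→(2, 6): d=(-4,4) right/bottom  bias=-1
    (3,0)@(7, 1): e=[20,-4,0] → ·  [on edge]
    (1,1)@(3, 3): e=[4,4,8] → █
    (2,1)@(5, 3): e=[12,4,0] → ·  [on edge]
    (1,2)@(3, 5): e=[4,12,0] → ·  [on edge]
    (0,3)@(1, 7): e=[-4,20,0] → ·  [on edge]
  covered (1 px):
    · · · ·
    · █ · ·
    · · · ·
    · · · ·
    · · · ·

Final: [16,2,2]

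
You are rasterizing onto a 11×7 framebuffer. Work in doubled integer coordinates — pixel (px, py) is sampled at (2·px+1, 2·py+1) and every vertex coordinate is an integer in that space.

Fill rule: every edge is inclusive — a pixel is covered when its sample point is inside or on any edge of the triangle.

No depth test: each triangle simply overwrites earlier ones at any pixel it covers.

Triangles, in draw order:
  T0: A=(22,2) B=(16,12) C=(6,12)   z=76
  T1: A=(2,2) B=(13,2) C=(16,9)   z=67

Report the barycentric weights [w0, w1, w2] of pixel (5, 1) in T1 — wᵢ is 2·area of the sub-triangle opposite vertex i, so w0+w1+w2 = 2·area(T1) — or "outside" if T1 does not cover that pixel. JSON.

T0:
  2·area = 100
  edge (22, 2)→(16, 12): d=(-6,10) inclusive
  edge (16, 12)→(6, 12): d=(-10,0) inclusive
  edge (6, 12)→(22, 2): d=(16,-10) inclusive
    (10,1)@(21, 3): e=[4,90,6] → X
    (9,2)@(19, 5): e=[12,70,18] → X
    (10,2)@(21, 5): e=[-8,70,38] → .
    (7,3)@(15, 7): e=[40,50,10] → X
    (8,3)@(17, 7): e=[20,50,30] → X
    (9,3)@(19, 7): e=[0,50,50] → X  [on edge]
    (10,3)@(21, 7): e=[-20,50,70] → .
    (5,4)@(11, 9): e=[68,30,2] → X
    (6,4)@(13, 9): e=[48,30,22] → X
    (9,4)@(19, 9): e=[-12,30,82] → .
    (4,5)@(9, 11): e=[76,10,14] → X
    (8,5)@(17, 11): e=[-4,10,94] → .
  covered (13 px):
    . . . . . . . . . . .
    . . . . . . . . . . X
    . . . . . . . . . X .
    . . . . . . . X X X .
    . . . . . X X X X . .
    . . . . X X X X . . .
    . . . . . . . . . . .
T1:
  2·area = 77
  edge (2, 2)→(13, 2): d=(11,0) inclusive
  edge (13, 2)→(16, 9): d=(3,7) inclusive
  edge (16, 9)→(2, 2): d=(-14,-7) inclusive
    (2,1)@(5, 3): e=[11,59,7] → X
    (3,1)@(7, 3): e=[11,45,21] → X
    (4,1)@(9, 3): e=[11,31,35] → X
    (5,1)@(11, 3): e=[11,17,49] → X
    (6,1)@(13, 3): e=[11,3,63] → X
    (7,1)@(15, 3): e=[11,-11,77] → .
    (2,2)@(5, 5): e=[33,65,-21] → .
    (3,2)@(7, 5): e=[33,51,-7] → .
    (4,2)@(9, 5): e=[33,37,7] → X
    (7,2)@(15, 5): e=[33,-5,49] → .
    (4,3)@(9, 7): e=[55,43,-21] → .
    (5,3)@(11, 7): e=[55,29,-7] → .
  covered (10 px):
    . . . . . . . . . . .
    . . X X X X X . . . .
    . . . . X X X . . . .
    . . . . . . X X . . .
    . . . . . . . . . . .
    . . . . . . . . . . .
    . . . . . . . . . . .

Final: [17,49,11]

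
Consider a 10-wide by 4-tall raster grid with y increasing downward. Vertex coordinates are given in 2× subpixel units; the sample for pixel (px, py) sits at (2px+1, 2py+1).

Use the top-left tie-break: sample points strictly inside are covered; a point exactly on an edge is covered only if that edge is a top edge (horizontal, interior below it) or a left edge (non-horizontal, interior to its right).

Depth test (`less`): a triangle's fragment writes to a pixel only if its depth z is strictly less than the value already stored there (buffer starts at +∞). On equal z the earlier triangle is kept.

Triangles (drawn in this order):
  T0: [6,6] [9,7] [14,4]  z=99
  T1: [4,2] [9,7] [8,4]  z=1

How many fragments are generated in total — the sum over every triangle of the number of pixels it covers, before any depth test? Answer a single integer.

T0:
  2·area = 14  (B↔C swapped to make it positive)
  edge (6, 6)→(14, 4): d=(8,-2) top-left  bias=+0
  edge (14, 4)→(9, 7): d=(-5,3) right/bottom  bias=-1
  edge (9, 7)→(6, 6): d=(-3,-1) top-left  bias=+0
    (9,0)@(19, 1): e=[-14,0,28] → ·  [on edge]
    (1,2)@(3, 5): e=[-14,28,0] → ·  [on edge]
    (5,2)@(11, 5): e=[2,4,8] → #
    (6,2)@(13, 5): e=[6,-2,10] → ·
    (4,3)@(9, 7): e=[14,0,0] → ·  [on edge]
    (5,3)@(11, 7): e=[18,-6,2] → ·
  covered (1 px):
    · · · · · · · · · ·
    · · · · · · · · · ·
    · · · · · # · · · ·
    · · · · · · · · · ·
T1:
  2·area = 10  (B↔C swapped to make it positive)
  edge (4, 2)→(8, 4): d=(4,2) right/bottom  bias=-1
  edge (8, 4)→(9, 7): d=(1,3) right/bottom  bias=-1
  edge (9, 7)→(4, 2): d=(-5,-5) top-left  bias=+0
    (1,0)@(3, 1): e=[-2,12,0] → ·  [on edge]
    (3,0)@(7, 1): e=[-10,0,20] → ·  [on edge]
    (2,1)@(5, 3): e=[2,8,0] → #  [on edge]
    (3,1)@(7, 3): e=[-2,2,10] → ·
    (2,2)@(5, 5): e=[10,10,-10] → ·
    (3,2)@(7, 5): e=[6,4,0] → #  [on edge]
    (4,2)@(9, 5): e=[2,-2,10] → ·
    (3,3)@(7, 7): e=[14,6,-10] → ·
    (4,3)@(9, 7): e=[10,0,0] → ·  [on edge]
  covered (2 px):
    · · · · · · · · · ·
    · · # · · · · · · ·
    · · · # · · · · · ·
    · · · · · · · · · ·

Final: 3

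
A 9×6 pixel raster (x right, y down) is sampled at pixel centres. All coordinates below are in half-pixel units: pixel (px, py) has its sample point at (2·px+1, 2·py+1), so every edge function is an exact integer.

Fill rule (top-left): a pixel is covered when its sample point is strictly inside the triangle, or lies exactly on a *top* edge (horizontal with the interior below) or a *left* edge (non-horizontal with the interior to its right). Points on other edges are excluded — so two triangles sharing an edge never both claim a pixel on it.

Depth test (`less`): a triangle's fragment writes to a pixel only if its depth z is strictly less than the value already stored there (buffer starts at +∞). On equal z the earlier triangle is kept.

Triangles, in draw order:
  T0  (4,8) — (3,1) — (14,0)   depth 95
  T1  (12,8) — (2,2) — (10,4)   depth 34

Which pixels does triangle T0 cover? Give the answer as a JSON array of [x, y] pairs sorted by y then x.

T0:
  2·area = 78
  edge (4, 8)→(3, 1): d=(-1,-7) top-left  bias=+0
  edge (3, 1)→(14, 0): d=(11,-1) top-left  bias=+0
  edge (14, 0)→(4, 8): d=(-10,8) right/bottom  bias=-1
    (1,0)@(3, 1): e=[0,0,78] → #  [on edge]
    (2,0)@(5, 1): e=[14,2,62] → #
    (3,0)@(7, 1): e=[28,4,46] → #
    (4,0)@(9, 1): e=[42,6,30] → #
    (5,0)@(11, 1): e=[56,8,14] → #
    (6,0)@(13, 1): e=[70,10,-2] → ·
    (1,1)@(3, 3): e=[-2,22,58] → ·
    (2,1)@(5, 3): e=[12,24,42] → #
    (5,1)@(11, 3): e=[54,30,-6] → ·
    (2,2)@(5, 5): e=[10,46,22] → #
    (4,2)@(9, 5): e=[38,50,-10] → ·
    (2,3)@(5, 7): e=[8,68,2] → #
  covered (11 px):
    · # # # # # · · ·
    · · # # # · · · ·
    · · # # · · · · ·
    · · # · · · · · ·
    · · · · · · · · ·
    · · · · · · · · ·
T1:
  2·area = 28
  edge (12, 8)→(2, 2): d=(-10,-6) top-left  bias=+0
  edge (2, 2)→(10, 4): d=(8,2) right/bottom  bias=-1
  edge (10, 4)→(12, 8): d=(2,4) right/bottom  bias=-1
    (2,1)@(5, 3): e=[8,2,18] → #
    (3,1)@(7, 3): e=[20,-2,10] → ·
    (2,2)@(5, 5): e=[-12,18,22] → ·
    (3,2)@(7, 5): e=[0,14,14] → #  [on edge]
    (4,2)@(9, 5): e=[12,10,6] → #
    (5,2)@(11, 5): e=[24,6,-2] → ·
    (3,3)@(7, 7): e=[-20,30,18] → ·
    (4,3)@(9, 7): e=[-8,26,10] → ·
    (5,3)@(11, 7): e=[4,22,2] → #
    (6,3)@(13, 7): e=[16,18,-6] → ·
    (5,4)@(11, 9): e=[-16,38,6] → ·
    (8,5)@(17, 11): e=[0,42,-14] → ·  [on edge]
  covered (4 px):
    · · · · · · · · ·
    · · # · · · · · ·
    · · · # # · · · ·
    · · · · · # · · ·
    · · · · · · · · ·
    · · · · · · · · ·

Result: [[1,0],[2,0],[3,0],[4,0],[5,0],[2,1],[3,1],[4,1],[2,2],[3,2],[2,3]]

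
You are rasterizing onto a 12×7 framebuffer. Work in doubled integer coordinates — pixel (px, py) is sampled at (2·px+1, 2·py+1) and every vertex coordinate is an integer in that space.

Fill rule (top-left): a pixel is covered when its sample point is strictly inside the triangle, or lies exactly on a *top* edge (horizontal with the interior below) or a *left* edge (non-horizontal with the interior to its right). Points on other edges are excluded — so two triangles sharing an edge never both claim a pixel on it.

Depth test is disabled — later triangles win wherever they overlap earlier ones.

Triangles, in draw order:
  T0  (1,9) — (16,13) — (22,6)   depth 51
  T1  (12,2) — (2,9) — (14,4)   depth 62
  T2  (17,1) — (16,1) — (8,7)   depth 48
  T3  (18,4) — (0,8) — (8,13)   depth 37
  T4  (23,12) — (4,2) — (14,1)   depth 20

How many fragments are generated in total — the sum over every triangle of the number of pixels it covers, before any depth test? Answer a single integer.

T0:
  2·area = 129  (B↔C swapped to make it positive)
  edge (1, 9)→(22, 6): d=(21,-3) top-left  bias=+0
  edge (22, 6)→(16, 13): d=(-6,7) right/bottom  bias=-1
  edge (16, 13)→(1, 9): d=(-15,-4) top-left  bias=+0
    (7,3)@(15, 7): e=[0,43,86] → X  [on edge]
    (8,3)@(17, 7): e=[6,29,94] → X
    (9,3)@(19, 7): e=[12,15,102] → X
    (10,3)@(21, 7): e=[18,1,110] → X
    (11,3)@(23, 7): e=[24,-13,118] → .
    (0,4)@(1, 9): e=[0,129,0] → X  [on edge]
    (1,4)@(3, 9): e=[6,115,8] → X
    (2,4)@(5, 9): e=[12,101,16] → X
    (3,4)@(7, 9): e=[18,87,24] → X
    (4,4)@(9, 9): e=[24,73,32] → X
    (5,4)@(11, 9): e=[30,59,40] → X
    (6,4)@(13, 9): e=[36,45,48] → X
  covered (19 px):
    . . . . . . . . . . . .
    . . . . . . . . . . . .
    . . . . . . . . . . . .
    . . . . . . . X X X X .
    X X X X X X X X X X . .
    . . . . X X X X X . . .
    . . . . . . . . . . . .
T1:
  2·area = 34  (B↔C swapped to make it positive)
  edge (12, 2)→(14, 4): d=(2,2) right/bottom  bias=-1
  edge (14, 4)→(2, 9): d=(-12,5) right/bottom  bias=-1
  edge (2, 9)→(12, 2): d=(10,-7) top-left  bias=+0
    (5,0)@(11, 1): e=[0,51,-17] → .  [on edge]
    (5,1)@(11, 3): e=[4,27,3] → X
    (6,1)@(13, 3): e=[0,17,17] → .  [on edge]
    (4,2)@(9, 5): e=[12,13,9] → X
    (6,2)@(13, 5): e=[4,-7,37] → .
    (7,2)@(15, 5): e=[0,-17,51] → .  [on edge]
    (2,3)@(5, 7): e=[24,9,1] → X
    (3,3)@(7, 7): e=[20,-1,15] → .
    (4,3)@(9, 7): e=[16,-11,29] → .
    (5,3)@(11, 7): e=[12,-21,43] → .
    (8,3)@(17, 7): e=[0,-51,85] → .  [on edge]
    (2,4)@(5, 9): e=[28,-15,21] → .
    (9,4)@(19, 9): e=[0,-85,119] → .  [on edge]
    (10,5)@(21, 11): e=[0,-119,153] → .  [on edge]
    (11,6)@(23, 13): e=[0,-153,187] → .  [on edge]
  covered (4 px):
    . . . . . . . . . . . .
    . . . . . X . . . . . .
    . . . . X X . . . . . .
    . . X . . . . . . . . .
    . . . . . . . . . . . .
    . . . . . . . . . . . .
    . . . . . . . . . . . .
T2:
  2·area = 6  (B↔C swapped to make it positive)
  edge (17, 1)→(8, 7): d=(-9,6) right/bottom  bias=-1
  edge (8, 7)→(16, 1): d=(8,-6) top-left  bias=+0
  edge (16, 1)→(17, 1): d=(1,0) top-left  bias=+0
    (0,0)@(1, 1): e=[96,-90,0] → .  [on edge]
    (1,0)@(3, 1): e=[84,-78,0] → .  [on edge]
    (2,0)@(5, 1): e=[72,-66,0] → .  [on edge]
    (3,0)@(7, 1): e=[60,-54,0] → .  [on edge]
    (4,0)@(9, 1): e=[48,-42,0] → .  [on edge]
    (5,0)@(11, 1): e=[36,-30,0] → .  [on edge]
    (6,0)@(13, 1): e=[24,-18,0] → .  [on edge]
    (7,0)@(15, 1): e=[12,-6,0] → .  [on edge]
    (8,0)@(17, 1): e=[0,6,0] → .  [on edge]
    (9,0)@(19, 1): e=[-12,18,0] → .  [on edge]
    (10,0)@(21, 1): e=[-24,30,0] → .  [on edge]
    (11,0)@(23, 1): e=[-36,42,0] → .  [on edge]
    (5,2)@(11, 5): e=[0,2,4] → .  [on edge]
    (2,4)@(5, 9): e=[0,-2,8] → .  [on edge]
  covered (0 px):
    . . . . . . . . . . . .
    . . . . . . . . . . . .
    . . . . . . . . . . . .
    . . . . . . . . . . . .
    . . . . . . . . . . . .
    . . . . . . . . . . . .
    . . . . . . . . . . . .
T3:
  2·area = 122  (B↔C swapped to make it positive)
  edge (18, 4)→(8, 13): d=(-10,9) right/bottom  bias=-1
  edge (8, 13)→(0, 8): d=(-8,-5) top-left  bias=+0
  edge (0, 8)→(18, 4): d=(18,-4) top-left  bias=+0
    (7,2)@(15, 5): e=[17,99,6] → X
    (8,2)@(17, 5): e=[-1,109,14] → .
    (2,3)@(5, 7): e=[87,33,2] → X
    (3,3)@(7, 7): e=[69,43,10] → X
    (4,3)@(9, 7): e=[51,53,18] → X
    (5,3)@(11, 7): e=[33,63,26] → X
    (6,3)@(13, 7): e=[15,73,34] → X
    (7,3)@(15, 7): e=[-3,83,42] → .
    (1,4)@(3, 9): e=[85,7,30] → X
    (6,4)@(13, 9): e=[-5,57,70] → .
    (1,5)@(3, 11): e=[65,-9,66] → .
    (2,5)@(5, 11): e=[47,1,74] → X
  covered (14 px):
    . . . . . . . . . . . .
    . . . . . . . . . . . .
    . . . . . . . X . . . .
    . . X X X X X . . . . .
    . X X X X X . . . . . .
    . . X X X . . . . . . .
    . . . . . . . . . . . .
T4:
  2·area = 119
  edge (23, 12)→(4, 2): d=(-19,-10) top-left  bias=+0
  edge (4, 2)→(14, 1): d=(10,-1) top-left  bias=+0
  edge (14, 1)→(23, 12): d=(9,11) right/bottom  bias=-1
    (3,1)@(7, 3): e=[11,13,95] → X
    (4,1)@(9, 3): e=[31,15,73] → X
    (5,1)@(11, 3): e=[51,17,51] → X
    (6,1)@(13, 3): e=[71,19,29] → X
    (7,1)@(15, 3): e=[91,21,7] → X
    (8,1)@(17, 3): e=[111,23,-15] → .
    (3,2)@(7, 5): e=[-27,33,113] → .
    (4,2)@(9, 5): e=[-7,35,91] → .
    (5,2)@(11, 5): e=[13,37,69] → X
    (8,2)@(17, 5): e=[73,43,3] → X
    (9,2)@(19, 5): e=[93,45,-19] → .
    (5,3)@(11, 7): e=[-25,57,87] → .
  covered (12 px):
    . . . . . . . . . . . .
    . . . X X X X X . . . .
    . . . . . X X X X . . .
    . . . . . . . X X . . .
    . . . . . . . . . X . .
    . . . . . . . . . . . .
    . . . . . . . . . . . .

Result: 49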